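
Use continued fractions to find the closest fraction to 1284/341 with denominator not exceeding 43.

64/17

Expand x = 1284/341 as a continued fraction with the Euclidean algorithm:
  1284 = 3*341 + 261, so a_0 = 3.
  341 = 1*261 + 80, so a_1 = 1.
  261 = 3*80 + 21, so a_2 = 3.
  80 = 3*21 + 17, so a_3 = 3.
  21 = 1*17 + 4, so a_4 = 1.
  17 = 4*4 + 1, so a_5 = 4.
  4 = 4*1 + 0, so a_6 = 4.
so x = [3; 1, 3, 3, 1, 4, 4].
Convergents (p_i = a_i*p_{i-1} + p_{i-2}, q_i = a_i*q_{i-1} + q_{i-2} with p_{-2}=0, p_{-1}=1, q_{-2}=1, q_{-1}=0), until the denominator exceeds 43:
  i=0: a_0=3, p_0 = 3*1 + 0 = 3, q_0 = 3*0 + 1 = 1.
  i=1: a_1=1, p_1 = 1*3 + 1 = 4, q_1 = 1*1 + 0 = 1.
  i=2: a_2=3, p_2 = 3*4 + 3 = 15, q_2 = 3*1 + 1 = 4.
  i=3: a_3=3, p_3 = 3*15 + 4 = 49, q_3 = 3*4 + 1 = 13.
  i=4: a_4=1, p_4 = 1*49 + 15 = 64, q_4 = 1*13 + 4 = 17.
  i=5: a_5=4, p_5 = 4*64 + 49 = 305, q_5 = 4*17 + 13 = 81.
q_5 = 81 > 43, so the last convergent with denominator <= 43 is p_4/q_4 = 64/17.
The closest fraction with denominator <= 43 is either p_4/q_4 or the intermediate fraction (k*p_4 + p_3)/(k*q_4 + q_3) with the largest k >= 1 whose denominator stays <= 43; these approach x as k grows, and every other convergent or intermediate fraction in range is farther away.
Largest k: floor((43 - q_3)/q_4) = floor((43 - 13)/17) = 1.
That gives (1*64 + 49)/(1*17 + 13) = 113/30.
Compare the errors: |x - 64/17| = |1284*17 - 64*341|/(341*17) = 4/5797, and |x - 113/30| = |1284*30 - 113*341|/(341*30) = 13/10230.
Cross-multiplying, 4*10230 = 40920 < 75361 = 13*5797, so 4/5797 is smaller: the convergent 64/17 is closer to x than 113/30.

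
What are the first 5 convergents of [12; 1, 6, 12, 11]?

Using the convergent recurrence p_i = a_i*p_{i-1} + p_{i-2}, q_i = a_i*q_{i-1} + q_{i-2} with p_{-2}=0, p_{-1}=1, q_{-2}=1, q_{-1}=0:
  i=0: a_0=12, p_0 = 12*1 + 0 = 12, q_0 = 12*0 + 1 = 1.
  i=1: a_1=1, p_1 = 1*12 + 1 = 13, q_1 = 1*1 + 0 = 1.
  i=2: a_2=6, p_2 = 6*13 + 12 = 90, q_2 = 6*1 + 1 = 7.
  i=3: a_3=12, p_3 = 12*90 + 13 = 1093, q_3 = 12*7 + 1 = 85.
  i=4: a_4=11, p_4 = 11*1093 + 90 = 12113, q_4 = 11*85 + 7 = 942.

12/1, 13/1, 90/7, 1093/85, 12113/942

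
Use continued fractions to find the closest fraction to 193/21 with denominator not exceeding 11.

101/11

Expand x = 193/21 as a continued fraction with the Euclidean algorithm:
  193 = 9*21 + 4, so a_0 = 9.
  21 = 5*4 + 1, so a_1 = 5.
  4 = 4*1 + 0, so a_2 = 4.
so x = [9; 5, 4].
Convergents (p_i = a_i*p_{i-1} + p_{i-2}, q_i = a_i*q_{i-1} + q_{i-2} with p_{-2}=0, p_{-1}=1, q_{-2}=1, q_{-1}=0), until the denominator exceeds 11:
  i=0: a_0=9, p_0 = 9*1 + 0 = 9, q_0 = 9*0 + 1 = 1.
  i=1: a_1=5, p_1 = 5*9 + 1 = 46, q_1 = 5*1 + 0 = 5.
  i=2: a_2=4, p_2 = 4*46 + 9 = 193, q_2 = 4*5 + 1 = 21.
q_2 = 21 > 11, so the last convergent with denominator <= 11 is p_1/q_1 = 46/5.
The closest fraction with denominator <= 11 is either p_1/q_1 or the intermediate fraction (k*p_1 + p_0)/(k*q_1 + q_0) with the largest k >= 1 whose denominator stays <= 11; these approach x as k grows, and every other convergent or intermediate fraction in range is farther away.
Largest k: floor((11 - q_0)/q_1) = floor((11 - 1)/5) = 2.
That gives (2*46 + 9)/(2*5 + 1) = 101/11.
Compare the errors: |x - 46/5| = |193*5 - 46*21|/(21*5) = 1/105, and |x - 101/11| = |193*11 - 101*21|/(21*11) = 2/231.
Cross-multiplying, 2*105 = 210 < 231 = 1*231, so 2/231 is smaller: the intermediate fraction 101/11 is closer to x than 46/5.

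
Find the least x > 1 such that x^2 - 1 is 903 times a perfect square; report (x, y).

(x, y) = (601, 20)

First expand sqrt(903) as a continued fraction. With x_i = (sqrt(903) + m_i)/d_i and (m_0, d_0) = (0, 1): a_0 = floor(sqrt(903)) = 30, since 30^2 = 900 <= 903 < 961 = 31^2.
Iterate m_{i+1} = d_i*a_i - m_i, d_{i+1} = (903 - m_{i+1}^2)/d_i, a_{i+1} = floor((a_0 + m_{i+1})/d_{i+1}):
  m_1 = 1*30 - 0 = 30, d_1 = (903 - 30^2)/1 = 3/1 = 3, a_1 = floor((30 + 30)/3) = 20.
  m_2 = 3*20 - 30 = 30, d_2 = (903 - 30^2)/3 = 3/3 = 1, a_2 = floor((30 + 30)/1) = 60.
  m_3 = 1*60 - 30 = 30, d_3 = (903 - 30^2)/1 = 3/1 = 3: (m_3, d_3) = (m_1, d_1) = (30, 3), so from here the quotients repeat a_1, a_2; the period length is 2.
So sqrt(903) = [30; (20, 60)] with period length k = 2.
k is even, so the fundamental solution of x^2 - 903y^2 = 1 is (p_{k-1}, q_{k-1}) = (p_1, q_1); compute convergents through index 1.
Convergents (p_i = a_i*p_{i-1} + p_{i-2}, q_i = a_i*q_{i-1} + q_{i-2} with p_{-2}=0, p_{-1}=1, q_{-2}=1, q_{-1}=0):
  i=0: a_0=30, p_0 = 30*1 + 0 = 30, q_0 = 30*0 + 1 = 1.
  i=1: a_1=20, p_1 = 20*30 + 1 = 601, q_1 = 20*1 + 0 = 20.
Check: 601^2 - 903*20^2 = 361201 - 361200 = 1, so (x, y) = (601, 20) solves the equation, and by the theorem it is the least positive solution.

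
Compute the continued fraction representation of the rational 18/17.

[1; 17]

Run the Euclidean algorithm on 18 and 17; the successive quotients are the partial quotients a_0, a_1, ... (each step inverts the fractional part left over by the previous one):
  18 = 1*17 + 1, so a_0 = 1.
  17 = 17*1 + 0, so a_1 = 17.
The remainder reaches 0 after 2 divisions, so the expansion has 2 partial quotients, read off in order.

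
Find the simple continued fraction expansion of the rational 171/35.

[4; 1, 7, 1, 3]

Run the Euclidean algorithm on 171 and 35; the successive quotients are the partial quotients a_0, a_1, ... (each step inverts the fractional part left over by the previous one):
  171 = 4*35 + 31, so a_0 = 4.
  35 = 1*31 + 4, so a_1 = 1.
  31 = 7*4 + 3, so a_2 = 7.
  4 = 1*3 + 1, so a_3 = 1.
  3 = 3*1 + 0, so a_4 = 3.
The remainder reaches 0 after 5 divisions, so the expansion has 5 partial quotients, read off in order.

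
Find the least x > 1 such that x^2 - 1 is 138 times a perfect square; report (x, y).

First expand sqrt(138) as a continued fraction. With x_i = (sqrt(138) + m_i)/d_i and (m_0, d_0) = (0, 1): a_0 = floor(sqrt(138)) = 11, since 11^2 = 121 <= 138 < 144 = 12^2.
Iterate m_{i+1} = d_i*a_i - m_i, d_{i+1} = (138 - m_{i+1}^2)/d_i, a_{i+1} = floor((a_0 + m_{i+1})/d_{i+1}):
  m_1 = 1*11 - 0 = 11, d_1 = (138 - 11^2)/1 = 17/1 = 17, a_1 = floor((11 + 11)/17) = 1.
  m_2 = 17*1 - 11 = 6, d_2 = (138 - 6^2)/17 = 102/17 = 6, a_2 = floor((11 + 6)/6) = 2.
  m_3 = 6*2 - 6 = 6, d_3 = (138 - 6^2)/6 = 102/6 = 17, a_3 = floor((11 + 6)/17) = 1.
  m_4 = 17*1 - 6 = 11, d_4 = (138 - 11^2)/17 = 17/17 = 1, a_4 = floor((11 + 11)/1) = 22.
  m_5 = 1*22 - 11 = 11, d_5 = (138 - 11^2)/1 = 17/1 = 17: (m_5, d_5) = (m_1, d_1) = (11, 17), so from here the quotients repeat a_1, ..., a_4; the period length is 4.
So sqrt(138) = [11; (1, 2, 1, 22)] with period length k = 4.
k is even, so the fundamental solution of x^2 - 138y^2 = 1 is (p_{k-1}, q_{k-1}) = (p_3, q_3); compute convergents through index 3.
Convergents (p_i = a_i*p_{i-1} + p_{i-2}, q_i = a_i*q_{i-1} + q_{i-2} with p_{-2}=0, p_{-1}=1, q_{-2}=1, q_{-1}=0):
  i=0: a_0=11, p_0 = 11*1 + 0 = 11, q_0 = 11*0 + 1 = 1.
  i=1: a_1=1, p_1 = 1*11 + 1 = 12, q_1 = 1*1 + 0 = 1.
  i=2: a_2=2, p_2 = 2*12 + 11 = 35, q_2 = 2*1 + 1 = 3.
  i=3: a_3=1, p_3 = 1*35 + 12 = 47, q_3 = 1*3 + 1 = 4.
Check: 47^2 - 138*4^2 = 2209 - 2208 = 1, so (x, y) = (47, 4) solves the equation, and by the theorem it is the least positive solution.

(x, y) = (47, 4)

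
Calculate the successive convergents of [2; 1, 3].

2/1, 3/1, 11/4

Using the convergent recurrence p_i = a_i*p_{i-1} + p_{i-2}, q_i = a_i*q_{i-1} + q_{i-2} with p_{-2}=0, p_{-1}=1, q_{-2}=1, q_{-1}=0:
  i=0: a_0=2, p_0 = 2*1 + 0 = 2, q_0 = 2*0 + 1 = 1.
  i=1: a_1=1, p_1 = 1*2 + 1 = 3, q_1 = 1*1 + 0 = 1.
  i=2: a_2=3, p_2 = 3*3 + 2 = 11, q_2 = 3*1 + 1 = 4.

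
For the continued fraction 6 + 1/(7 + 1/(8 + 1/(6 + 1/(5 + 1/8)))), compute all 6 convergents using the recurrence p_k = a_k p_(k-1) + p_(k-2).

6/1, 43/7, 350/57, 2143/349, 11065/1802, 90663/14765

Using the convergent recurrence p_i = a_i*p_{i-1} + p_{i-2}, q_i = a_i*q_{i-1} + q_{i-2} with p_{-2}=0, p_{-1}=1, q_{-2}=1, q_{-1}=0:
  i=0: a_0=6, p_0 = 6*1 + 0 = 6, q_0 = 6*0 + 1 = 1.
  i=1: a_1=7, p_1 = 7*6 + 1 = 43, q_1 = 7*1 + 0 = 7.
  i=2: a_2=8, p_2 = 8*43 + 6 = 350, q_2 = 8*7 + 1 = 57.
  i=3: a_3=6, p_3 = 6*350 + 43 = 2143, q_3 = 6*57 + 7 = 349.
  i=4: a_4=5, p_4 = 5*2143 + 350 = 11065, q_4 = 5*349 + 57 = 1802.
  i=5: a_5=8, p_5 = 8*11065 + 2143 = 90663, q_5 = 8*1802 + 349 = 14765.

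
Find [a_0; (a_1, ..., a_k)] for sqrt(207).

[14; (2, 1, 1, 2, 1, 1, 2, 28)]

Write x_i = (sqrt(207) + m_i)/d_i with (m_0, d_0) = (0, 1). a_0 = floor(sqrt(207)) = 14, since 14^2 = 196 <= 207 < 225 = 15^2.
Iterate m_{i+1} = d_i*a_i - m_i, d_{i+1} = (207 - m_{i+1}^2)/d_i, a_{i+1} = floor((a_0 + m_{i+1})/d_{i+1}):
  m_1 = 1*14 - 0 = 14, d_1 = (207 - 14^2)/1 = 11/1 = 11, a_1 = floor((14 + 14)/11) = 2.
  m_2 = 11*2 - 14 = 8, d_2 = (207 - 8^2)/11 = 143/11 = 13, a_2 = floor((14 + 8)/13) = 1.
  m_3 = 13*1 - 8 = 5, d_3 = (207 - 5^2)/13 = 182/13 = 14, a_3 = floor((14 + 5)/14) = 1.
  m_4 = 14*1 - 5 = 9, d_4 = (207 - 9^2)/14 = 126/14 = 9, a_4 = floor((14 + 9)/9) = 2.
  m_5 = 9*2 - 9 = 9, d_5 = (207 - 9^2)/9 = 126/9 = 14, a_5 = floor((14 + 9)/14) = 1.
  m_6 = 14*1 - 9 = 5, d_6 = (207 - 5^2)/14 = 182/14 = 13, a_6 = floor((14 + 5)/13) = 1.
  m_7 = 13*1 - 5 = 8, d_7 = (207 - 8^2)/13 = 143/13 = 11, a_7 = floor((14 + 8)/11) = 2.
  m_8 = 11*2 - 8 = 14, d_8 = (207 - 14^2)/11 = 11/11 = 1, a_8 = floor((14 + 14)/1) = 28.
  m_9 = 1*28 - 14 = 14, d_9 = (207 - 14^2)/1 = 11/1 = 11: (m_9, d_9) = (m_1, d_1) = (14, 11), so from here the quotients repeat a_1, ..., a_8; the period length is 8.
Hence the expansion of sqrt(207) is a_0 = 14 followed by the repeating block 2, 1, 1, 2, 1, 1, 2, 28 (period 8).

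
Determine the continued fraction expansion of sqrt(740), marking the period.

[27; (4, 1, 12, 1, 4, 54)]

Write x_i = (sqrt(740) + m_i)/d_i with (m_0, d_0) = (0, 1). a_0 = floor(sqrt(740)) = 27, since 27^2 = 729 <= 740 < 784 = 28^2.
Iterate m_{i+1} = d_i*a_i - m_i, d_{i+1} = (740 - m_{i+1}^2)/d_i, a_{i+1} = floor((a_0 + m_{i+1})/d_{i+1}):
  m_1 = 1*27 - 0 = 27, d_1 = (740 - 27^2)/1 = 11/1 = 11, a_1 = floor((27 + 27)/11) = 4.
  m_2 = 11*4 - 27 = 17, d_2 = (740 - 17^2)/11 = 451/11 = 41, a_2 = floor((27 + 17)/41) = 1.
  m_3 = 41*1 - 17 = 24, d_3 = (740 - 24^2)/41 = 164/41 = 4, a_3 = floor((27 + 24)/4) = 12.
  m_4 = 4*12 - 24 = 24, d_4 = (740 - 24^2)/4 = 164/4 = 41, a_4 = floor((27 + 24)/41) = 1.
  m_5 = 41*1 - 24 = 17, d_5 = (740 - 17^2)/41 = 451/41 = 11, a_5 = floor((27 + 17)/11) = 4.
  m_6 = 11*4 - 17 = 27, d_6 = (740 - 27^2)/11 = 11/11 = 1, a_6 = floor((27 + 27)/1) = 54.
  m_7 = 1*54 - 27 = 27, d_7 = (740 - 27^2)/1 = 11/1 = 11: (m_7, d_7) = (m_1, d_1) = (27, 11), so from here the quotients repeat a_1, ..., a_6; the period length is 6.
Hence the expansion of sqrt(740) is a_0 = 27 followed by the repeating block 4, 1, 12, 1, 4, 54 (period 6).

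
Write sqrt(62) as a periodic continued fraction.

Write x_i = (sqrt(62) + m_i)/d_i with (m_0, d_0) = (0, 1). a_0 = floor(sqrt(62)) = 7, since 7^2 = 49 <= 62 < 64 = 8^2.
Iterate m_{i+1} = d_i*a_i - m_i, d_{i+1} = (62 - m_{i+1}^2)/d_i, a_{i+1} = floor((a_0 + m_{i+1})/d_{i+1}):
  m_1 = 1*7 - 0 = 7, d_1 = (62 - 7^2)/1 = 13/1 = 13, a_1 = floor((7 + 7)/13) = 1.
  m_2 = 13*1 - 7 = 6, d_2 = (62 - 6^2)/13 = 26/13 = 2, a_2 = floor((7 + 6)/2) = 6.
  m_3 = 2*6 - 6 = 6, d_3 = (62 - 6^2)/2 = 26/2 = 13, a_3 = floor((7 + 6)/13) = 1.
  m_4 = 13*1 - 6 = 7, d_4 = (62 - 7^2)/13 = 13/13 = 1, a_4 = floor((7 + 7)/1) = 14.
  m_5 = 1*14 - 7 = 7, d_5 = (62 - 7^2)/1 = 13/1 = 13: (m_5, d_5) = (m_1, d_1) = (7, 13), so from here the quotients repeat a_1, ..., a_4; the period length is 4.
Hence the expansion of sqrt(62) is a_0 = 7 followed by the repeating block 1, 6, 1, 14 (period 4).

[7; (1, 6, 1, 14)]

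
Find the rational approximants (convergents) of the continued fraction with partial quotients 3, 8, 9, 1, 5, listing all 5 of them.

3/1, 25/8, 228/73, 253/81, 1493/478

Using the convergent recurrence p_i = a_i*p_{i-1} + p_{i-2}, q_i = a_i*q_{i-1} + q_{i-2} with p_{-2}=0, p_{-1}=1, q_{-2}=1, q_{-1}=0:
  i=0: a_0=3, p_0 = 3*1 + 0 = 3, q_0 = 3*0 + 1 = 1.
  i=1: a_1=8, p_1 = 8*3 + 1 = 25, q_1 = 8*1 + 0 = 8.
  i=2: a_2=9, p_2 = 9*25 + 3 = 228, q_2 = 9*8 + 1 = 73.
  i=3: a_3=1, p_3 = 1*228 + 25 = 253, q_3 = 1*73 + 8 = 81.
  i=4: a_4=5, p_4 = 5*253 + 228 = 1493, q_4 = 5*81 + 73 = 478.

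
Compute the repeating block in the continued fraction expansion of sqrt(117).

Write x_i = (sqrt(117) + m_i)/d_i with (m_0, d_0) = (0, 1). a_0 = floor(sqrt(117)) = 10, since 10^2 = 100 <= 117 < 121 = 11^2.
Iterate m_{i+1} = d_i*a_i - m_i, d_{i+1} = (117 - m_{i+1}^2)/d_i, a_{i+1} = floor((a_0 + m_{i+1})/d_{i+1}):
  m_1 = 1*10 - 0 = 10, d_1 = (117 - 10^2)/1 = 17/1 = 17, a_1 = floor((10 + 10)/17) = 1.
  m_2 = 17*1 - 10 = 7, d_2 = (117 - 7^2)/17 = 68/17 = 4, a_2 = floor((10 + 7)/4) = 4.
  m_3 = 4*4 - 7 = 9, d_3 = (117 - 9^2)/4 = 36/4 = 9, a_3 = floor((10 + 9)/9) = 2.
  m_4 = 9*2 - 9 = 9, d_4 = (117 - 9^2)/9 = 36/9 = 4, a_4 = floor((10 + 9)/4) = 4.
  m_5 = 4*4 - 9 = 7, d_5 = (117 - 7^2)/4 = 68/4 = 17, a_5 = floor((10 + 7)/17) = 1.
  m_6 = 17*1 - 7 = 10, d_6 = (117 - 10^2)/17 = 17/17 = 1, a_6 = floor((10 + 10)/1) = 20.
  m_7 = 1*20 - 10 = 10, d_7 = (117 - 10^2)/1 = 17/1 = 17: (m_7, d_7) = (m_1, d_1) = (10, 17), so from here the quotients repeat a_1, ..., a_6; the period length is 6.
Hence the expansion of sqrt(117) is a_0 = 10 followed by the repeating block 1, 4, 2, 4, 1, 20 (period 6).

[10; (1, 4, 2, 4, 1, 20)]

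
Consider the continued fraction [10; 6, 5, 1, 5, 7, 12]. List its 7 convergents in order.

10/1, 61/6, 315/31, 376/37, 2195/216, 15741/1549, 191087/18804

Using the convergent recurrence p_i = a_i*p_{i-1} + p_{i-2}, q_i = a_i*q_{i-1} + q_{i-2} with p_{-2}=0, p_{-1}=1, q_{-2}=1, q_{-1}=0:
  i=0: a_0=10, p_0 = 10*1 + 0 = 10, q_0 = 10*0 + 1 = 1.
  i=1: a_1=6, p_1 = 6*10 + 1 = 61, q_1 = 6*1 + 0 = 6.
  i=2: a_2=5, p_2 = 5*61 + 10 = 315, q_2 = 5*6 + 1 = 31.
  i=3: a_3=1, p_3 = 1*315 + 61 = 376, q_3 = 1*31 + 6 = 37.
  i=4: a_4=5, p_4 = 5*376 + 315 = 2195, q_4 = 5*37 + 31 = 216.
  i=5: a_5=7, p_5 = 7*2195 + 376 = 15741, q_5 = 7*216 + 37 = 1549.
  i=6: a_6=12, p_6 = 12*15741 + 2195 = 191087, q_6 = 12*1549 + 216 = 18804.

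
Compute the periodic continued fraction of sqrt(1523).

Write x_i = (sqrt(1523) + m_i)/d_i with (m_0, d_0) = (0, 1). a_0 = floor(sqrt(1523)) = 39, since 39^2 = 1521 <= 1523 < 1600 = 40^2.
Iterate m_{i+1} = d_i*a_i - m_i, d_{i+1} = (1523 - m_{i+1}^2)/d_i, a_{i+1} = floor((a_0 + m_{i+1})/d_{i+1}):
  m_1 = 1*39 - 0 = 39, d_1 = (1523 - 39^2)/1 = 2/1 = 2, a_1 = floor((39 + 39)/2) = 39.
  m_2 = 2*39 - 39 = 39, d_2 = (1523 - 39^2)/2 = 2/2 = 1, a_2 = floor((39 + 39)/1) = 78.
  m_3 = 1*78 - 39 = 39, d_3 = (1523 - 39^2)/1 = 2/1 = 2: (m_3, d_3) = (m_1, d_1) = (39, 2), so from here the quotients repeat a_1, a_2; the period length is 2.
Hence the expansion of sqrt(1523) is a_0 = 39 followed by the repeating block 39, 78 (period 2).

[39; (39, 78)]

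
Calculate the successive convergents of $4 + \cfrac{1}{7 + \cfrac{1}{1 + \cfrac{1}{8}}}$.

4/1, 29/7, 33/8, 293/71

Using the convergent recurrence p_i = a_i*p_{i-1} + p_{i-2}, q_i = a_i*q_{i-1} + q_{i-2} with p_{-2}=0, p_{-1}=1, q_{-2}=1, q_{-1}=0:
  i=0: a_0=4, p_0 = 4*1 + 0 = 4, q_0 = 4*0 + 1 = 1.
  i=1: a_1=7, p_1 = 7*4 + 1 = 29, q_1 = 7*1 + 0 = 7.
  i=2: a_2=1, p_2 = 1*29 + 4 = 33, q_2 = 1*7 + 1 = 8.
  i=3: a_3=8, p_3 = 8*33 + 29 = 293, q_3 = 8*8 + 7 = 71.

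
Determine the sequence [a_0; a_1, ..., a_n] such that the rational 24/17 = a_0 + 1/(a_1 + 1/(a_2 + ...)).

[1; 2, 2, 3]

Run the Euclidean algorithm on 24 and 17; the successive quotients are the partial quotients a_0, a_1, ... (each step inverts the fractional part left over by the previous one):
  24 = 1*17 + 7, so a_0 = 1.
  17 = 2*7 + 3, so a_1 = 2.
  7 = 2*3 + 1, so a_2 = 2.
  3 = 3*1 + 0, so a_3 = 3.
The remainder reaches 0 after 4 divisions, so the expansion has 4 partial quotients, read off in order.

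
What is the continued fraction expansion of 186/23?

Run the Euclidean algorithm on 186 and 23; the successive quotients are the partial quotients a_0, a_1, ... (each step inverts the fractional part left over by the previous one):
  186 = 8*23 + 2, so a_0 = 8.
  23 = 11*2 + 1, so a_1 = 11.
  2 = 2*1 + 0, so a_2 = 2.
The remainder reaches 0 after 3 divisions, so the expansion has 3 partial quotients, read off in order.

[8; 11, 2]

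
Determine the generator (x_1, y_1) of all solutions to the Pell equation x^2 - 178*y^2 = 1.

(x, y) = (1601, 120)

First expand sqrt(178) as a continued fraction. With x_i = (sqrt(178) + m_i)/d_i and (m_0, d_0) = (0, 1): a_0 = floor(sqrt(178)) = 13, since 13^2 = 169 <= 178 < 196 = 14^2.
Iterate m_{i+1} = d_i*a_i - m_i, d_{i+1} = (178 - m_{i+1}^2)/d_i, a_{i+1} = floor((a_0 + m_{i+1})/d_{i+1}):
  m_1 = 1*13 - 0 = 13, d_1 = (178 - 13^2)/1 = 9/1 = 9, a_1 = floor((13 + 13)/9) = 2.
  m_2 = 9*2 - 13 = 5, d_2 = (178 - 5^2)/9 = 153/9 = 17, a_2 = floor((13 + 5)/17) = 1.
  m_3 = 17*1 - 5 = 12, d_3 = (178 - 12^2)/17 = 34/17 = 2, a_3 = floor((13 + 12)/2) = 12.
  m_4 = 2*12 - 12 = 12, d_4 = (178 - 12^2)/2 = 34/2 = 17, a_4 = floor((13 + 12)/17) = 1.
  m_5 = 17*1 - 12 = 5, d_5 = (178 - 5^2)/17 = 153/17 = 9, a_5 = floor((13 + 5)/9) = 2.
  m_6 = 9*2 - 5 = 13, d_6 = (178 - 13^2)/9 = 9/9 = 1, a_6 = floor((13 + 13)/1) = 26.
  m_7 = 1*26 - 13 = 13, d_7 = (178 - 13^2)/1 = 9/1 = 9: (m_7, d_7) = (m_1, d_1) = (13, 9), so from here the quotients repeat a_1, ..., a_6; the period length is 6.
So sqrt(178) = [13; (2, 1, 12, 1, 2, 26)] with period length k = 6.
k is even, so the fundamental solution of x^2 - 178y^2 = 1 is (p_{k-1}, q_{k-1}) = (p_5, q_5); compute convergents through index 5.
Convergents (p_i = a_i*p_{i-1} + p_{i-2}, q_i = a_i*q_{i-1} + q_{i-2} with p_{-2}=0, p_{-1}=1, q_{-2}=1, q_{-1}=0):
  i=0: a_0=13, p_0 = 13*1 + 0 = 13, q_0 = 13*0 + 1 = 1.
  i=1: a_1=2, p_1 = 2*13 + 1 = 27, q_1 = 2*1 + 0 = 2.
  i=2: a_2=1, p_2 = 1*27 + 13 = 40, q_2 = 1*2 + 1 = 3.
  i=3: a_3=12, p_3 = 12*40 + 27 = 507, q_3 = 12*3 + 2 = 38.
  i=4: a_4=1, p_4 = 1*507 + 40 = 547, q_4 = 1*38 + 3 = 41.
  i=5: a_5=2, p_5 = 2*547 + 507 = 1601, q_5 = 2*41 + 38 = 120.
Check: 1601^2 - 178*120^2 = 2563201 - 2563200 = 1, so (x, y) = (1601, 120) solves the equation, and by the theorem it is the least positive solution.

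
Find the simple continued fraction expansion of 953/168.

[5; 1, 2, 18, 3]

Run the Euclidean algorithm on 953 and 168; the successive quotients are the partial quotients a_0, a_1, ... (each step inverts the fractional part left over by the previous one):
  953 = 5*168 + 113, so a_0 = 5.
  168 = 1*113 + 55, so a_1 = 1.
  113 = 2*55 + 3, so a_2 = 2.
  55 = 18*3 + 1, so a_3 = 18.
  3 = 3*1 + 0, so a_4 = 3.
The remainder reaches 0 after 5 divisions, so the expansion has 5 partial quotients, read off in order.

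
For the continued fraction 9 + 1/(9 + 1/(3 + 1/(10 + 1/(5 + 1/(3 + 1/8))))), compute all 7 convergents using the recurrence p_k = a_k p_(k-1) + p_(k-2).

Using the convergent recurrence p_i = a_i*p_{i-1} + p_{i-2}, q_i = a_i*q_{i-1} + q_{i-2} with p_{-2}=0, p_{-1}=1, q_{-2}=1, q_{-1}=0:
  i=0: a_0=9, p_0 = 9*1 + 0 = 9, q_0 = 9*0 + 1 = 1.
  i=1: a_1=9, p_1 = 9*9 + 1 = 82, q_1 = 9*1 + 0 = 9.
  i=2: a_2=3, p_2 = 3*82 + 9 = 255, q_2 = 3*9 + 1 = 28.
  i=3: a_3=10, p_3 = 10*255 + 82 = 2632, q_3 = 10*28 + 9 = 289.
  i=4: a_4=5, p_4 = 5*2632 + 255 = 13415, q_4 = 5*289 + 28 = 1473.
  i=5: a_5=3, p_5 = 3*13415 + 2632 = 42877, q_5 = 3*1473 + 289 = 4708.
  i=6: a_6=8, p_6 = 8*42877 + 13415 = 356431, q_6 = 8*4708 + 1473 = 39137.

9/1, 82/9, 255/28, 2632/289, 13415/1473, 42877/4708, 356431/39137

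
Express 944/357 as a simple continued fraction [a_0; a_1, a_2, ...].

Run the Euclidean algorithm on 944 and 357; the successive quotients are the partial quotients a_0, a_1, ... (each step inverts the fractional part left over by the previous one):
  944 = 2*357 + 230, so a_0 = 2.
  357 = 1*230 + 127, so a_1 = 1.
  230 = 1*127 + 103, so a_2 = 1.
  127 = 1*103 + 24, so a_3 = 1.
  103 = 4*24 + 7, so a_4 = 4.
  24 = 3*7 + 3, so a_5 = 3.
  7 = 2*3 + 1, so a_6 = 2.
  3 = 3*1 + 0, so a_7 = 3.
The remainder reaches 0 after 8 divisions, so the expansion has 8 partial quotients, read off in order.

[2; 1, 1, 1, 4, 3, 2, 3]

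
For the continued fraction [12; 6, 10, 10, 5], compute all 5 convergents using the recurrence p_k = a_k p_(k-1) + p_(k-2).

Using the convergent recurrence p_i = a_i*p_{i-1} + p_{i-2}, q_i = a_i*q_{i-1} + q_{i-2} with p_{-2}=0, p_{-1}=1, q_{-2}=1, q_{-1}=0:
  i=0: a_0=12, p_0 = 12*1 + 0 = 12, q_0 = 12*0 + 1 = 1.
  i=1: a_1=6, p_1 = 6*12 + 1 = 73, q_1 = 6*1 + 0 = 6.
  i=2: a_2=10, p_2 = 10*73 + 12 = 742, q_2 = 10*6 + 1 = 61.
  i=3: a_3=10, p_3 = 10*742 + 73 = 7493, q_3 = 10*61 + 6 = 616.
  i=4: a_4=5, p_4 = 5*7493 + 742 = 38207, q_4 = 5*616 + 61 = 3141.

12/1, 73/6, 742/61, 7493/616, 38207/3141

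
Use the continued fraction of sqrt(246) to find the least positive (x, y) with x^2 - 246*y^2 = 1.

(x, y) = (88805, 5662)

First expand sqrt(246) as a continued fraction. With x_i = (sqrt(246) + m_i)/d_i and (m_0, d_0) = (0, 1): a_0 = floor(sqrt(246)) = 15, since 15^2 = 225 <= 246 < 256 = 16^2.
Iterate m_{i+1} = d_i*a_i - m_i, d_{i+1} = (246 - m_{i+1}^2)/d_i, a_{i+1} = floor((a_0 + m_{i+1})/d_{i+1}):
  m_1 = 1*15 - 0 = 15, d_1 = (246 - 15^2)/1 = 21/1 = 21, a_1 = floor((15 + 15)/21) = 1.
  m_2 = 21*1 - 15 = 6, d_2 = (246 - 6^2)/21 = 210/21 = 10, a_2 = floor((15 + 6)/10) = 2.
  m_3 = 10*2 - 6 = 14, d_3 = (246 - 14^2)/10 = 50/10 = 5, a_3 = floor((15 + 14)/5) = 5.
  m_4 = 5*5 - 14 = 11, d_4 = (246 - 11^2)/5 = 125/5 = 25, a_4 = floor((15 + 11)/25) = 1.
  m_5 = 25*1 - 11 = 14, d_5 = (246 - 14^2)/25 = 50/25 = 2, a_5 = floor((15 + 14)/2) = 14.
  m_6 = 2*14 - 14 = 14, d_6 = (246 - 14^2)/2 = 50/2 = 25, a_6 = floor((15 + 14)/25) = 1.
  m_7 = 25*1 - 14 = 11, d_7 = (246 - 11^2)/25 = 125/25 = 5, a_7 = floor((15 + 11)/5) = 5.
  m_8 = 5*5 - 11 = 14, d_8 = (246 - 14^2)/5 = 50/5 = 10, a_8 = floor((15 + 14)/10) = 2.
  m_9 = 10*2 - 14 = 6, d_9 = (246 - 6^2)/10 = 210/10 = 21, a_9 = floor((15 + 6)/21) = 1.
  m_10 = 21*1 - 6 = 15, d_10 = (246 - 15^2)/21 = 21/21 = 1, a_10 = floor((15 + 15)/1) = 30.
  m_11 = 1*30 - 15 = 15, d_11 = (246 - 15^2)/1 = 21/1 = 21: (m_11, d_11) = (m_1, d_1) = (15, 21), so from here the quotients repeat a_1, ..., a_10; the period length is 10.
So sqrt(246) = [15; (1, 2, 5, 1, 14, 1, 5, 2, 1, 30)] with period length k = 10.
k is even, so the fundamental solution of x^2 - 246y^2 = 1 is (p_{k-1}, q_{k-1}) = (p_9, q_9); compute convergents through index 9.
Convergents (p_i = a_i*p_{i-1} + p_{i-2}, q_i = a_i*q_{i-1} + q_{i-2} with p_{-2}=0, p_{-1}=1, q_{-2}=1, q_{-1}=0):
  i=0: a_0=15, p_0 = 15*1 + 0 = 15, q_0 = 15*0 + 1 = 1.
  i=1: a_1=1, p_1 = 1*15 + 1 = 16, q_1 = 1*1 + 0 = 1.
  i=2: a_2=2, p_2 = 2*16 + 15 = 47, q_2 = 2*1 + 1 = 3.
  i=3: a_3=5, p_3 = 5*47 + 16 = 251, q_3 = 5*3 + 1 = 16.
  i=4: a_4=1, p_4 = 1*251 + 47 = 298, q_4 = 1*16 + 3 = 19.
  i=5: a_5=14, p_5 = 14*298 + 251 = 4423, q_5 = 14*19 + 16 = 282.
  i=6: a_6=1, p_6 = 1*4423 + 298 = 4721, q_6 = 1*282 + 19 = 301.
  i=7: a_7=5, p_7 = 5*4721 + 4423 = 28028, q_7 = 5*301 + 282 = 1787.
  i=8: a_8=2, p_8 = 2*28028 + 4721 = 60777, q_8 = 2*1787 + 301 = 3875.
  i=9: a_9=1, p_9 = 1*60777 + 28028 = 88805, q_9 = 1*3875 + 1787 = 5662.
Check: 88805^2 - 246*5662^2 = 7886328025 - 7886328024 = 1, so (x, y) = (88805, 5662) solves the equation, and by the theorem it is the least positive solution.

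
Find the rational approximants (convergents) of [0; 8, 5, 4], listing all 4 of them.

0/1, 1/8, 5/41, 21/172

Using the convergent recurrence p_i = a_i*p_{i-1} + p_{i-2}, q_i = a_i*q_{i-1} + q_{i-2} with p_{-2}=0, p_{-1}=1, q_{-2}=1, q_{-1}=0:
  i=0: a_0=0, p_0 = 0*1 + 0 = 0, q_0 = 0*0 + 1 = 1.
  i=1: a_1=8, p_1 = 8*0 + 1 = 1, q_1 = 8*1 + 0 = 8.
  i=2: a_2=5, p_2 = 5*1 + 0 = 5, q_2 = 5*8 + 1 = 41.
  i=3: a_3=4, p_3 = 4*5 + 1 = 21, q_3 = 4*41 + 8 = 172.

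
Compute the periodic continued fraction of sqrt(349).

Write x_i = (sqrt(349) + m_i)/d_i with (m_0, d_0) = (0, 1). a_0 = floor(sqrt(349)) = 18, since 18^2 = 324 <= 349 < 361 = 19^2.
Iterate m_{i+1} = d_i*a_i - m_i, d_{i+1} = (349 - m_{i+1}^2)/d_i, a_{i+1} = floor((a_0 + m_{i+1})/d_{i+1}):
  m_1 = 1*18 - 0 = 18, d_1 = (349 - 18^2)/1 = 25/1 = 25, a_1 = floor((18 + 18)/25) = 1.
  m_2 = 25*1 - 18 = 7, d_2 = (349 - 7^2)/25 = 300/25 = 12, a_2 = floor((18 + 7)/12) = 2.
  m_3 = 12*2 - 7 = 17, d_3 = (349 - 17^2)/12 = 60/12 = 5, a_3 = floor((18 + 17)/5) = 7.
  m_4 = 5*7 - 17 = 18, d_4 = (349 - 18^2)/5 = 25/5 = 5, a_4 = floor((18 + 18)/5) = 7.
  m_5 = 5*7 - 18 = 17, d_5 = (349 - 17^2)/5 = 60/5 = 12, a_5 = floor((18 + 17)/12) = 2.
  m_6 = 12*2 - 17 = 7, d_6 = (349 - 7^2)/12 = 300/12 = 25, a_6 = floor((18 + 7)/25) = 1.
  m_7 = 25*1 - 7 = 18, d_7 = (349 - 18^2)/25 = 25/25 = 1, a_7 = floor((18 + 18)/1) = 36.
  m_8 = 1*36 - 18 = 18, d_8 = (349 - 18^2)/1 = 25/1 = 25: (m_8, d_8) = (m_1, d_1) = (18, 25), so from here the quotients repeat a_1, ..., a_7; the period length is 7.
Hence the expansion of sqrt(349) is a_0 = 18 followed by the repeating block 1, 2, 7, 7, 2, 1, 36 (period 7).

[18; (1, 2, 7, 7, 2, 1, 36)]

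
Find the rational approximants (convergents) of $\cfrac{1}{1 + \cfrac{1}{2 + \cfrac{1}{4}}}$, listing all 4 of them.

0/1, 1/1, 2/3, 9/13

Using the convergent recurrence p_i = a_i*p_{i-1} + p_{i-2}, q_i = a_i*q_{i-1} + q_{i-2} with p_{-2}=0, p_{-1}=1, q_{-2}=1, q_{-1}=0:
  i=0: a_0=0, p_0 = 0*1 + 0 = 0, q_0 = 0*0 + 1 = 1.
  i=1: a_1=1, p_1 = 1*0 + 1 = 1, q_1 = 1*1 + 0 = 1.
  i=2: a_2=2, p_2 = 2*1 + 0 = 2, q_2 = 2*1 + 1 = 3.
  i=3: a_3=4, p_3 = 4*2 + 1 = 9, q_3 = 4*3 + 1 = 13.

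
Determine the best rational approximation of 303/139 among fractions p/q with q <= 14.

Expand x = 303/139 as a continued fraction with the Euclidean algorithm:
  303 = 2*139 + 25, so a_0 = 2.
  139 = 5*25 + 14, so a_1 = 5.
  25 = 1*14 + 11, so a_2 = 1.
  14 = 1*11 + 3, so a_3 = 1.
  11 = 3*3 + 2, so a_4 = 3.
  3 = 1*2 + 1, so a_5 = 1.
  2 = 2*1 + 0, so a_6 = 2.
so x = [2; 5, 1, 1, 3, 1, 2].
Convergents (p_i = a_i*p_{i-1} + p_{i-2}, q_i = a_i*q_{i-1} + q_{i-2} with p_{-2}=0, p_{-1}=1, q_{-2}=1, q_{-1}=0), until the denominator exceeds 14:
  i=0: a_0=2, p_0 = 2*1 + 0 = 2, q_0 = 2*0 + 1 = 1.
  i=1: a_1=5, p_1 = 5*2 + 1 = 11, q_1 = 5*1 + 0 = 5.
  i=2: a_2=1, p_2 = 1*11 + 2 = 13, q_2 = 1*5 + 1 = 6.
  i=3: a_3=1, p_3 = 1*13 + 11 = 24, q_3 = 1*6 + 5 = 11.
  i=4: a_4=3, p_4 = 3*24 + 13 = 85, q_4 = 3*11 + 6 = 39.
q_4 = 39 > 14, so the last convergent with denominator <= 14 is p_3/q_3 = 24/11.
The closest fraction with denominator <= 14 is either p_3/q_3 or the intermediate fraction (k*p_3 + p_2)/(k*q_3 + q_2) with the largest k >= 1 whose denominator stays <= 14; these approach x as k grows, and every other convergent or intermediate fraction in range is farther away.
Largest k: floor((14 - q_2)/q_3) = floor((14 - 6)/11) = 0.
Since k = 0, no intermediate fraction beyond p_3/q_3 has denominator <= 14, so the convergent 24/11 is the closest (its error is |303*11 - 24*139|/(139*11) = 3/1529).

24/11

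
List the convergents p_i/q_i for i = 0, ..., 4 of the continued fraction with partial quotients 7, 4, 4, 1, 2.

7/1, 29/4, 123/17, 152/21, 427/59

Using the convergent recurrence p_i = a_i*p_{i-1} + p_{i-2}, q_i = a_i*q_{i-1} + q_{i-2} with p_{-2}=0, p_{-1}=1, q_{-2}=1, q_{-1}=0:
  i=0: a_0=7, p_0 = 7*1 + 0 = 7, q_0 = 7*0 + 1 = 1.
  i=1: a_1=4, p_1 = 4*7 + 1 = 29, q_1 = 4*1 + 0 = 4.
  i=2: a_2=4, p_2 = 4*29 + 7 = 123, q_2 = 4*4 + 1 = 17.
  i=3: a_3=1, p_3 = 1*123 + 29 = 152, q_3 = 1*17 + 4 = 21.
  i=4: a_4=2, p_4 = 2*152 + 123 = 427, q_4 = 2*21 + 17 = 59.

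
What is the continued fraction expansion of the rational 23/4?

[5; 1, 3]

Run the Euclidean algorithm on 23 and 4; the successive quotients are the partial quotients a_0, a_1, ... (each step inverts the fractional part left over by the previous one):
  23 = 5*4 + 3, so a_0 = 5.
  4 = 1*3 + 1, so a_1 = 1.
  3 = 3*1 + 0, so a_2 = 3.
The remainder reaches 0 after 3 divisions, so the expansion has 3 partial quotients, read off in order.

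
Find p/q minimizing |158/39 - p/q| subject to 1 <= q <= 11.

45/11

Expand x = 158/39 as a continued fraction with the Euclidean algorithm:
  158 = 4*39 + 2, so a_0 = 4.
  39 = 19*2 + 1, so a_1 = 19.
  2 = 2*1 + 0, so a_2 = 2.
so x = [4; 19, 2].
Convergents (p_i = a_i*p_{i-1} + p_{i-2}, q_i = a_i*q_{i-1} + q_{i-2} with p_{-2}=0, p_{-1}=1, q_{-2}=1, q_{-1}=0), until the denominator exceeds 11:
  i=0: a_0=4, p_0 = 4*1 + 0 = 4, q_0 = 4*0 + 1 = 1.
  i=1: a_1=19, p_1 = 19*4 + 1 = 77, q_1 = 19*1 + 0 = 19.
q_1 = 19 > 11, so the last convergent with denominator <= 11 is p_0/q_0 = 4/1.
The closest fraction with denominator <= 11 is either p_0/q_0 or the intermediate fraction (k*p_0 + p_{-1})/(k*q_0 + q_{-1}) with the largest k >= 1 whose denominator stays <= 11; these approach x as k grows, and every other convergent or intermediate fraction in range is farther away.
Largest k: floor((11 - q_{-1})/q_0) = floor((11 - 0)/1) = 11 (using the seeds p_{-1} = 1, q_{-1} = 0).
That gives (11*4 + 1)/(11*1 + 0) = 45/11.
Compare the errors: |x - 4/1| = |158*1 - 4*39|/(39*1) = 2/39, and |x - 45/11| = |158*11 - 45*39|/(39*11) = 17/429.
Cross-multiplying, 17*39 = 663 < 858 = 2*429, so 17/429 is smaller: the intermediate fraction 45/11 is closer to x than 4/1.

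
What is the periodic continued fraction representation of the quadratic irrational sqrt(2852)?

[53; (2, 2, 9, 3, 4, 3, 9, 2, 2, 106)]

Write x_i = (sqrt(2852) + m_i)/d_i with (m_0, d_0) = (0, 1). a_0 = floor(sqrt(2852)) = 53, since 53^2 = 2809 <= 2852 < 2916 = 54^2.
Iterate m_{i+1} = d_i*a_i - m_i, d_{i+1} = (2852 - m_{i+1}^2)/d_i, a_{i+1} = floor((a_0 + m_{i+1})/d_{i+1}):
  m_1 = 1*53 - 0 = 53, d_1 = (2852 - 53^2)/1 = 43/1 = 43, a_1 = floor((53 + 53)/43) = 2.
  m_2 = 43*2 - 53 = 33, d_2 = (2852 - 33^2)/43 = 1763/43 = 41, a_2 = floor((53 + 33)/41) = 2.
  m_3 = 41*2 - 33 = 49, d_3 = (2852 - 49^2)/41 = 451/41 = 11, a_3 = floor((53 + 49)/11) = 9.
  m_4 = 11*9 - 49 = 50, d_4 = (2852 - 50^2)/11 = 352/11 = 32, a_4 = floor((53 + 50)/32) = 3.
  m_5 = 32*3 - 50 = 46, d_5 = (2852 - 46^2)/32 = 736/32 = 23, a_5 = floor((53 + 46)/23) = 4.
  m_6 = 23*4 - 46 = 46, d_6 = (2852 - 46^2)/23 = 736/23 = 32, a_6 = floor((53 + 46)/32) = 3.
  m_7 = 32*3 - 46 = 50, d_7 = (2852 - 50^2)/32 = 352/32 = 11, a_7 = floor((53 + 50)/11) = 9.
  m_8 = 11*9 - 50 = 49, d_8 = (2852 - 49^2)/11 = 451/11 = 41, a_8 = floor((53 + 49)/41) = 2.
  m_9 = 41*2 - 49 = 33, d_9 = (2852 - 33^2)/41 = 1763/41 = 43, a_9 = floor((53 + 33)/43) = 2.
  m_10 = 43*2 - 33 = 53, d_10 = (2852 - 53^2)/43 = 43/43 = 1, a_10 = floor((53 + 53)/1) = 106.
  m_11 = 1*106 - 53 = 53, d_11 = (2852 - 53^2)/1 = 43/1 = 43: (m_11, d_11) = (m_1, d_1) = (53, 43), so from here the quotients repeat a_1, ..., a_10; the period length is 10.
Hence the expansion of sqrt(2852) is a_0 = 53 followed by the repeating block 2, 2, 9, 3, 4, 3, 9, 2, 2, 106 (period 10).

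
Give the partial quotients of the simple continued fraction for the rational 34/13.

[2; 1, 1, 1, 1, 2]

Run the Euclidean algorithm on 34 and 13; the successive quotients are the partial quotients a_0, a_1, ... (each step inverts the fractional part left over by the previous one):
  34 = 2*13 + 8, so a_0 = 2.
  13 = 1*8 + 5, so a_1 = 1.
  8 = 1*5 + 3, so a_2 = 1.
  5 = 1*3 + 2, so a_3 = 1.
  3 = 1*2 + 1, so a_4 = 1.
  2 = 2*1 + 0, so a_5 = 2.
The remainder reaches 0 after 6 divisions, so the expansion has 6 partial quotients, read off in order.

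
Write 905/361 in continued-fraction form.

[2; 1, 1, 35, 1, 1, 2]

Run the Euclidean algorithm on 905 and 361; the successive quotients are the partial quotients a_0, a_1, ... (each step inverts the fractional part left over by the previous one):
  905 = 2*361 + 183, so a_0 = 2.
  361 = 1*183 + 178, so a_1 = 1.
  183 = 1*178 + 5, so a_2 = 1.
  178 = 35*5 + 3, so a_3 = 35.
  5 = 1*3 + 2, so a_4 = 1.
  3 = 1*2 + 1, so a_5 = 1.
  2 = 2*1 + 0, so a_6 = 2.
The remainder reaches 0 after 7 divisions, so the expansion has 7 partial quotients, read off in order.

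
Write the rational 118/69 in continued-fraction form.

Run the Euclidean algorithm on 118 and 69; the successive quotients are the partial quotients a_0, a_1, ... (each step inverts the fractional part left over by the previous one):
  118 = 1*69 + 49, so a_0 = 1.
  69 = 1*49 + 20, so a_1 = 1.
  49 = 2*20 + 9, so a_2 = 2.
  20 = 2*9 + 2, so a_3 = 2.
  9 = 4*2 + 1, so a_4 = 4.
  2 = 2*1 + 0, so a_5 = 2.
The remainder reaches 0 after 6 divisions, so the expansion has 6 partial quotients, read off in order.

[1; 1, 2, 2, 4, 2]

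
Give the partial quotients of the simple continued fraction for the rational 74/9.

[8; 4, 2]

Run the Euclidean algorithm on 74 and 9; the successive quotients are the partial quotients a_0, a_1, ... (each step inverts the fractional part left over by the previous one):
  74 = 8*9 + 2, so a_0 = 8.
  9 = 4*2 + 1, so a_1 = 4.
  2 = 2*1 + 0, so a_2 = 2.
The remainder reaches 0 after 3 divisions, so the expansion has 3 partial quotients, read off in order.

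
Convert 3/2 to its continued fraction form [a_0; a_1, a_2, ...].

Run the Euclidean algorithm on 3 and 2; the successive quotients are the partial quotients a_0, a_1, ... (each step inverts the fractional part left over by the previous one):
  3 = 1*2 + 1, so a_0 = 1.
  2 = 2*1 + 0, so a_1 = 2.
The remainder reaches 0 after 2 divisions, so the expansion has 2 partial quotients, read off in order.

[1; 2]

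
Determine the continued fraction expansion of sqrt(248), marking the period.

Write x_i = (sqrt(248) + m_i)/d_i with (m_0, d_0) = (0, 1). a_0 = floor(sqrt(248)) = 15, since 15^2 = 225 <= 248 < 256 = 16^2.
Iterate m_{i+1} = d_i*a_i - m_i, d_{i+1} = (248 - m_{i+1}^2)/d_i, a_{i+1} = floor((a_0 + m_{i+1})/d_{i+1}):
  m_1 = 1*15 - 0 = 15, d_1 = (248 - 15^2)/1 = 23/1 = 23, a_1 = floor((15 + 15)/23) = 1.
  m_2 = 23*1 - 15 = 8, d_2 = (248 - 8^2)/23 = 184/23 = 8, a_2 = floor((15 + 8)/8) = 2.
  m_3 = 8*2 - 8 = 8, d_3 = (248 - 8^2)/8 = 184/8 = 23, a_3 = floor((15 + 8)/23) = 1.
  m_4 = 23*1 - 8 = 15, d_4 = (248 - 15^2)/23 = 23/23 = 1, a_4 = floor((15 + 15)/1) = 30.
  m_5 = 1*30 - 15 = 15, d_5 = (248 - 15^2)/1 = 23/1 = 23: (m_5, d_5) = (m_1, d_1) = (15, 23), so from here the quotients repeat a_1, ..., a_4; the period length is 4.
Hence the expansion of sqrt(248) is a_0 = 15 followed by the repeating block 1, 2, 1, 30 (period 4).

[15; (1, 2, 1, 30)]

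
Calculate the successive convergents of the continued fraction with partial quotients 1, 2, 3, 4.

1/1, 3/2, 10/7, 43/30

Using the convergent recurrence p_i = a_i*p_{i-1} + p_{i-2}, q_i = a_i*q_{i-1} + q_{i-2} with p_{-2}=0, p_{-1}=1, q_{-2}=1, q_{-1}=0:
  i=0: a_0=1, p_0 = 1*1 + 0 = 1, q_0 = 1*0 + 1 = 1.
  i=1: a_1=2, p_1 = 2*1 + 1 = 3, q_1 = 2*1 + 0 = 2.
  i=2: a_2=3, p_2 = 3*3 + 1 = 10, q_2 = 3*2 + 1 = 7.
  i=3: a_3=4, p_3 = 4*10 + 3 = 43, q_3 = 4*7 + 2 = 30.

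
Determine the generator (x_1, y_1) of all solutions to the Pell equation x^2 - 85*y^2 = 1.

First expand sqrt(85) as a continued fraction. With x_i = (sqrt(85) + m_i)/d_i and (m_0, d_0) = (0, 1): a_0 = floor(sqrt(85)) = 9, since 9^2 = 81 <= 85 < 100 = 10^2.
Iterate m_{i+1} = d_i*a_i - m_i, d_{i+1} = (85 - m_{i+1}^2)/d_i, a_{i+1} = floor((a_0 + m_{i+1})/d_{i+1}):
  m_1 = 1*9 - 0 = 9, d_1 = (85 - 9^2)/1 = 4/1 = 4, a_1 = floor((9 + 9)/4) = 4.
  m_2 = 4*4 - 9 = 7, d_2 = (85 - 7^2)/4 = 36/4 = 9, a_2 = floor((9 + 7)/9) = 1.
  m_3 = 9*1 - 7 = 2, d_3 = (85 - 2^2)/9 = 81/9 = 9, a_3 = floor((9 + 2)/9) = 1.
  m_4 = 9*1 - 2 = 7, d_4 = (85 - 7^2)/9 = 36/9 = 4, a_4 = floor((9 + 7)/4) = 4.
  m_5 = 4*4 - 7 = 9, d_5 = (85 - 9^2)/4 = 4/4 = 1, a_5 = floor((9 + 9)/1) = 18.
  m_6 = 1*18 - 9 = 9, d_6 = (85 - 9^2)/1 = 4/1 = 4: (m_6, d_6) = (m_1, d_1) = (9, 4), so from here the quotients repeat a_1, ..., a_5; the period length is 5.
So sqrt(85) = [9; (4, 1, 1, 4, 18)] with period length k = 5.
k is odd, so (p_{k-1}, q_{k-1}) only solves x^2 - 85y^2 = -1 and the fundamental solution of x^2 - 85y^2 = 1 is (p_{2k-1}, q_{2k-1}) = (p_9, q_9); compute convergents through index 9, running through the period twice.
Convergents (p_i = a_i*p_{i-1} + p_{i-2}, q_i = a_i*q_{i-1} + q_{i-2} with p_{-2}=0, p_{-1}=1, q_{-2}=1, q_{-1}=0):
  i=0: a_0=9, p_0 = 9*1 + 0 = 9, q_0 = 9*0 + 1 = 1.
  i=1: a_1=4, p_1 = 4*9 + 1 = 37, q_1 = 4*1 + 0 = 4.
  i=2: a_2=1, p_2 = 1*37 + 9 = 46, q_2 = 1*4 + 1 = 5.
  i=3: a_3=1, p_3 = 1*46 + 37 = 83, q_3 = 1*5 + 4 = 9.
  i=4: a_4=4, p_4 = 4*83 + 46 = 378, q_4 = 4*9 + 5 = 41.
  i=5: a_5=18, p_5 = 18*378 + 83 = 6887, q_5 = 18*41 + 9 = 747.
  i=6: a_6=4, p_6 = 4*6887 + 378 = 27926, q_6 = 4*747 + 41 = 3029.
  i=7: a_7=1, p_7 = 1*27926 + 6887 = 34813, q_7 = 1*3029 + 747 = 3776.
  i=8: a_8=1, p_8 = 1*34813 + 27926 = 62739, q_8 = 1*3776 + 3029 = 6805.
  i=9: a_9=4, p_9 = 4*62739 + 34813 = 285769, q_9 = 4*6805 + 3776 = 30996.
Indeed p_4^2 - 85*q_4^2 = 142884 - 142885 = -1, not +1.
Check: 285769^2 - 85*30996^2 = 81663921361 - 81663921360 = 1, so (x, y) = (285769, 30996) solves the equation, and by the theorem it is the least positive solution.

(x, y) = (285769, 30996)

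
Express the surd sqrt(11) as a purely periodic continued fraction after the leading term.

Write x_i = (sqrt(11) + m_i)/d_i with (m_0, d_0) = (0, 1). a_0 = floor(sqrt(11)) = 3, since 3^2 = 9 <= 11 < 16 = 4^2.
Iterate m_{i+1} = d_i*a_i - m_i, d_{i+1} = (11 - m_{i+1}^2)/d_i, a_{i+1} = floor((a_0 + m_{i+1})/d_{i+1}):
  m_1 = 1*3 - 0 = 3, d_1 = (11 - 3^2)/1 = 2/1 = 2, a_1 = floor((3 + 3)/2) = 3.
  m_2 = 2*3 - 3 = 3, d_2 = (11 - 3^2)/2 = 2/2 = 1, a_2 = floor((3 + 3)/1) = 6.
  m_3 = 1*6 - 3 = 3, d_3 = (11 - 3^2)/1 = 2/1 = 2: (m_3, d_3) = (m_1, d_1) = (3, 2), so from here the quotients repeat a_1, a_2; the period length is 2.
Hence the expansion of sqrt(11) is a_0 = 3 followed by the repeating block 3, 6 (period 2).

[3; (3, 6)]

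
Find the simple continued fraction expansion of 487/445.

[1; 10, 1, 1, 2, 8]

Run the Euclidean algorithm on 487 and 445; the successive quotients are the partial quotients a_0, a_1, ... (each step inverts the fractional part left over by the previous one):
  487 = 1*445 + 42, so a_0 = 1.
  445 = 10*42 + 25, so a_1 = 10.
  42 = 1*25 + 17, so a_2 = 1.
  25 = 1*17 + 8, so a_3 = 1.
  17 = 2*8 + 1, so a_4 = 2.
  8 = 8*1 + 0, so a_5 = 8.
The remainder reaches 0 after 6 divisions, so the expansion has 6 partial quotients, read off in order.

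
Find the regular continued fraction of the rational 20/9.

Run the Euclidean algorithm on 20 and 9; the successive quotients are the partial quotients a_0, a_1, ... (each step inverts the fractional part left over by the previous one):
  20 = 2*9 + 2, so a_0 = 2.
  9 = 4*2 + 1, so a_1 = 4.
  2 = 2*1 + 0, so a_2 = 2.
The remainder reaches 0 after 3 divisions, so the expansion has 3 partial quotients, read off in order.

[2; 4, 2]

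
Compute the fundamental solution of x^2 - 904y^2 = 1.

(x, y) = (451, 15)

First expand sqrt(904) as a continued fraction. With x_i = (sqrt(904) + m_i)/d_i and (m_0, d_0) = (0, 1): a_0 = floor(sqrt(904)) = 30, since 30^2 = 900 <= 904 < 961 = 31^2.
Iterate m_{i+1} = d_i*a_i - m_i, d_{i+1} = (904 - m_{i+1}^2)/d_i, a_{i+1} = floor((a_0 + m_{i+1})/d_{i+1}):
  m_1 = 1*30 - 0 = 30, d_1 = (904 - 30^2)/1 = 4/1 = 4, a_1 = floor((30 + 30)/4) = 15.
  m_2 = 4*15 - 30 = 30, d_2 = (904 - 30^2)/4 = 4/4 = 1, a_2 = floor((30 + 30)/1) = 60.
  m_3 = 1*60 - 30 = 30, d_3 = (904 - 30^2)/1 = 4/1 = 4: (m_3, d_3) = (m_1, d_1) = (30, 4), so from here the quotients repeat a_1, a_2; the period length is 2.
So sqrt(904) = [30; (15, 60)] with period length k = 2.
k is even, so the fundamental solution of x^2 - 904y^2 = 1 is (p_{k-1}, q_{k-1}) = (p_1, q_1); compute convergents through index 1.
Convergents (p_i = a_i*p_{i-1} + p_{i-2}, q_i = a_i*q_{i-1} + q_{i-2} with p_{-2}=0, p_{-1}=1, q_{-2}=1, q_{-1}=0):
  i=0: a_0=30, p_0 = 30*1 + 0 = 30, q_0 = 30*0 + 1 = 1.
  i=1: a_1=15, p_1 = 15*30 + 1 = 451, q_1 = 15*1 + 0 = 15.
Check: 451^2 - 904*15^2 = 203401 - 203400 = 1, so (x, y) = (451, 15) solves the equation, and by the theorem it is the least positive solution.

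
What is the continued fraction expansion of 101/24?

Run the Euclidean algorithm on 101 and 24; the successive quotients are the partial quotients a_0, a_1, ... (each step inverts the fractional part left over by the previous one):
  101 = 4*24 + 5, so a_0 = 4.
  24 = 4*5 + 4, so a_1 = 4.
  5 = 1*4 + 1, so a_2 = 1.
  4 = 4*1 + 0, so a_3 = 4.
The remainder reaches 0 after 4 divisions, so the expansion has 4 partial quotients, read off in order.

[4; 4, 1, 4]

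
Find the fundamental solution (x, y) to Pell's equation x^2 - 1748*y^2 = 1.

First expand sqrt(1748) as a continued fraction. With x_i = (sqrt(1748) + m_i)/d_i and (m_0, d_0) = (0, 1): a_0 = floor(sqrt(1748)) = 41, since 41^2 = 1681 <= 1748 < 1764 = 42^2.
Iterate m_{i+1} = d_i*a_i - m_i, d_{i+1} = (1748 - m_{i+1}^2)/d_i, a_{i+1} = floor((a_0 + m_{i+1})/d_{i+1}):
  m_1 = 1*41 - 0 = 41, d_1 = (1748 - 41^2)/1 = 67/1 = 67, a_1 = floor((41 + 41)/67) = 1.
  m_2 = 67*1 - 41 = 26, d_2 = (1748 - 26^2)/67 = 1072/67 = 16, a_2 = floor((41 + 26)/16) = 4.
  m_3 = 16*4 - 26 = 38, d_3 = (1748 - 38^2)/16 = 304/16 = 19, a_3 = floor((41 + 38)/19) = 4.
  m_4 = 19*4 - 38 = 38, d_4 = (1748 - 38^2)/19 = 304/19 = 16, a_4 = floor((41 + 38)/16) = 4.
  m_5 = 16*4 - 38 = 26, d_5 = (1748 - 26^2)/16 = 1072/16 = 67, a_5 = floor((41 + 26)/67) = 1.
  m_6 = 67*1 - 26 = 41, d_6 = (1748 - 41^2)/67 = 67/67 = 1, a_6 = floor((41 + 41)/1) = 82.
  m_7 = 1*82 - 41 = 41, d_7 = (1748 - 41^2)/1 = 67/1 = 67: (m_7, d_7) = (m_1, d_1) = (41, 67), so from here the quotients repeat a_1, ..., a_6; the period length is 6.
So sqrt(1748) = [41; (1, 4, 4, 4, 1, 82)] with period length k = 6.
k is even, so the fundamental solution of x^2 - 1748y^2 = 1 is (p_{k-1}, q_{k-1}) = (p_5, q_5); compute convergents through index 5.
Convergents (p_i = a_i*p_{i-1} + p_{i-2}, q_i = a_i*q_{i-1} + q_{i-2} with p_{-2}=0, p_{-1}=1, q_{-2}=1, q_{-1}=0):
  i=0: a_0=41, p_0 = 41*1 + 0 = 41, q_0 = 41*0 + 1 = 1.
  i=1: a_1=1, p_1 = 1*41 + 1 = 42, q_1 = 1*1 + 0 = 1.
  i=2: a_2=4, p_2 = 4*42 + 41 = 209, q_2 = 4*1 + 1 = 5.
  i=3: a_3=4, p_3 = 4*209 + 42 = 878, q_3 = 4*5 + 1 = 21.
  i=4: a_4=4, p_4 = 4*878 + 209 = 3721, q_4 = 4*21 + 5 = 89.
  i=5: a_5=1, p_5 = 1*3721 + 878 = 4599, q_5 = 1*89 + 21 = 110.
Check: 4599^2 - 1748*110^2 = 21150801 - 21150800 = 1, so (x, y) = (4599, 110) solves the equation, and by the theorem it is the least positive solution.

(x, y) = (4599, 110)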